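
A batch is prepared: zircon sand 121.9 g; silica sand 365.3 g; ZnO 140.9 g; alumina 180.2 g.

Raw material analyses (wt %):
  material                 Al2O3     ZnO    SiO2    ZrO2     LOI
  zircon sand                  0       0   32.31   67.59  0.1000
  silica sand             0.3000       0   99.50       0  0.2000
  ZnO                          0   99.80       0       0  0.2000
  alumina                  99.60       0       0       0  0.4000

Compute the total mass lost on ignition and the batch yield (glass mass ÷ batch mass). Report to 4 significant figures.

The whole derivation keeps full precision at every stage — mid-chain values are printed (rounded to four significant figures) in the printout; every reported figure is rounded once only; the derived quantities, including ignition loss, the totals, glass mass, yield, four oxide percentages, are re-derived from the batch weights per 806.4 g of glass at full precision, as written in the problem or the answer.
Material-by-material LOI:
  zircon sand: 121.9 × 0.001000 = 0.1219 g
  silica sand: 365.3 × 0.002000 = 0.7306 g
  ZnO: 140.9 × 0.002000 = 0.2818 g
  alumina: 180.2 × 0.004000 = 0.7208 g
Total LOI = 1.855 g
Glass = batch − LOI = 808.3 − 1.855 = 806.4 g

LOI loss = 1.855 g; glass = 806.4 g; yield = 99.77%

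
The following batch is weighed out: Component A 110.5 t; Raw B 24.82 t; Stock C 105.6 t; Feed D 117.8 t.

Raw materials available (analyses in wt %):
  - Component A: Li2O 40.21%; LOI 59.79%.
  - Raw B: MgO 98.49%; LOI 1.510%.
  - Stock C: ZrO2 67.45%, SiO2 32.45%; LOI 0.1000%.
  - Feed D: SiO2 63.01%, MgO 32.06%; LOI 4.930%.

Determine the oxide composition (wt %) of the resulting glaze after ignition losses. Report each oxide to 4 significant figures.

Glass mass = 286.4 t (batch 358.7 − LOI 72.36).
Composition: ZrO2 24.87%, Li2O 15.52%, SiO2 37.89%, MgO 21.72%

Each numeric step keeps full float precision at every stage — intermediates are displayed, rounded to 4 significant digits, between the steps. Every reported number is rounded exactly once — all derived quantities are rebuilt at full float precision (totals, the yield, net glass mass, the four compositions, LOI) using the weight values on 286.4 t of glass as written in question or answer.
Oxide-by-oxide delivered mass:
  ZrO2: 105.6·0.6745 = 71.23 t
  Li2O: 110.5·0.4021 = 44.43 t
  SiO2: 105.6·0.3245 + 117.8·0.6301 = 108.5 t
  MgO: 24.82·0.9849 + 117.8·0.3206 = 62.21 t
LOI: 110.5·0.5979 + 24.82·0.01510 + 105.6·0.001000 + 117.8·0.04930 = 72.36 t
Glass = total batch minus LOI = 358.7 − 72.36 = 286.4 t (= the summed oxide contributions)
percent by weight: oxide/glass ×100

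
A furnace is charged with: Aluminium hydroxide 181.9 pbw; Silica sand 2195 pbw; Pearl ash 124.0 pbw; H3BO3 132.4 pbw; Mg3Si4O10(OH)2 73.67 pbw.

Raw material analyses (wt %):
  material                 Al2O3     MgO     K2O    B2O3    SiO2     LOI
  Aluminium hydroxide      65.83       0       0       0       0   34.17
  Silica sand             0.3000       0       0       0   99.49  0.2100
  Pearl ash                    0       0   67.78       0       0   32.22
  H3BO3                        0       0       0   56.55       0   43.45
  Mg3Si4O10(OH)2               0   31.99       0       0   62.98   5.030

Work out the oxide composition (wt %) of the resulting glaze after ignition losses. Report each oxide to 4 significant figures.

Glass mass = 2539 pbw (batch 2707 − LOI 168.0).
Composition: Al2O3 4.976%, MgO 0.9282%, K2O 3.310%, B2O3 2.949%, SiO2 87.84%

Working values are printed, rounded to 4 significant figures, when written out; the whole derivation maintains full precision from first step to last; every reported figure is rounded exactly once; the derived quantities are rebuilt from the weighed amounts per 2539 pbw of glass in exact precision (five oxide percentages, the yield, LOI, totals, net glass mass), as they appear in question or answer.
Per-oxide mass from batch:
  Al2O3: 181.9·0.6583 + 2195·0.003000 = 126.3 pbw
  MgO: 73.67·0.3199 = 23.57 pbw
  K2O: 124.0·0.6778 = 84.05 pbw
  B2O3: 132.4·0.5655 = 74.87 pbw
  SiO2: 2195·0.9949 + 73.67·0.6298 = 2230 pbw
LOI: 181.9·0.3417 + 2195·0.002100 + 124.0·0.3222 + 132.4·0.4345 + 73.67·0.05030 = 168.0 pbw
The glass mass, total less LOI, = 2707 − 168.0 = 2539 pbw (equal to the oxide-mass sum)
wt % = oxide mass / glass mass × 100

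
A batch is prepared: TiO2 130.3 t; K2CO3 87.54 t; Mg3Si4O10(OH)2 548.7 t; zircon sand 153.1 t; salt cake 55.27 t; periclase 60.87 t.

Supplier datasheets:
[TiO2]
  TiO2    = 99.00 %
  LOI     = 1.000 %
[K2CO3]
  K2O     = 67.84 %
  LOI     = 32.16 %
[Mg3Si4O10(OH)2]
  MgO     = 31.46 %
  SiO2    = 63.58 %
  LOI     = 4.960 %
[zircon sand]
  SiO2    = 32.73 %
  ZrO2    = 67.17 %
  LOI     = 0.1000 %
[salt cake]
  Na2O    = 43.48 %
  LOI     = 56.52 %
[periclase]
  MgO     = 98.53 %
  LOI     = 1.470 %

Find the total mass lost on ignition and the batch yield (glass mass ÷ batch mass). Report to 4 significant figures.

Working values are displayed rounded to 4 significant digits in the working. Every computation carries full precision at every stage. Every reported result includes exactly one rounding — derived quantities, which include the yield, totals, ignition loss, net glass mass, six oxide percentages, are rebuilt at full float precision, precisely as stated by either problem or answer, from the batch weights on 946.8 t of glass.
Loss on ignition, line by line:
  TiO2: 130.3 × 0.01000 = 1.303 t
  K2CO3: 87.54 × 0.3216 = 28.15 t
  Mg3Si4O10(OH)2: 548.7 × 0.04960 = 27.22 t
  zircon sand: 153.1 × 0.001000 = 0.1531 t
  salt cake: 55.27 × 0.5652 = 31.24 t
  periclase: 60.87 × 0.01470 = 0.8948 t
Total LOI = 88.96 t
Glass = batch − LOI = 1036 − 88.96 = 946.8 t

LOI loss = 88.96 t; glass = 946.8 t; yield = 91.41%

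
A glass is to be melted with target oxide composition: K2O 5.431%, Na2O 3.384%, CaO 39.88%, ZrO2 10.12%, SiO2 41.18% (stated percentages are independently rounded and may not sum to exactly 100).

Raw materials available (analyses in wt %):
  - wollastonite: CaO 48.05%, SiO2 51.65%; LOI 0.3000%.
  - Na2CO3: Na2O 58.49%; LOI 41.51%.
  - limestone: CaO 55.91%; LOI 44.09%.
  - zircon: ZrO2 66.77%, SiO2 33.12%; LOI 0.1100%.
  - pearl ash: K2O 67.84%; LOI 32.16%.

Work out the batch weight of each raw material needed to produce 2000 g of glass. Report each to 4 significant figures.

Mid-chain values appear (rounded to four significant figures) across the worked steps — each numeric step keeps exact precision from start to finish — every reported value undergoes a single rounding — all derived quantities are re-derived using the weight values at 2000 g of glass at exact precision (five oxide percentages, glass mass, yield, totals, LOI), as quoted within question or answer.
Target oxide masses per 2000 g glass:
  K2O: 5.431% × 2000 = 108.6 g
  Na2O: 3.384% × 2000 = 67.68 g
  CaO: 39.88% × 2000 = 797.6 g
  ZrO2: 10.12% × 2000 = 202.4 g
  SiO2: 41.18% × 2000 = 823.6 g
A balance pass over the oxides, applying the batch weights above, per the basis as stated (each sum matches its target mass within answer rounding):
  K2O: 160.1·0.6784 = 108.6 g (target 108.6 g)
  Na2O: 115.7·0.5849 = 67.67 g (target 67.68 g)
  CaO: 1400·0.4805 + 223.2·0.5591 = 797.5 g (target 797.6 g)
  ZrO2: 303.1·0.6677 = 202.4 g (target 202.4 g)
  SiO2: 1400·0.5165 + 303.1·0.3312 = 823.5 g (target 823.6 g)
Glass mass check: net batch after ignition = 2000 g (oxide target masses add up to 2000 g; with the basis standing at 2000 g — a pure rounding effect).
Total batch = Σ batch = 2202 g; LOI removed, Σ of batch·LOI: 202.5 g; yield, glass over the total, = 90.81%.

Batch per 2000 g glass:
  wollastonite: 1400 g
  Na2CO3: 115.7 g
  limestone: 223.2 g
  zircon: 303.1 g
  pearl ash: 160.1 g
Total batch = 2202 g; LOI loss = 202.5 g; yield = 90.81%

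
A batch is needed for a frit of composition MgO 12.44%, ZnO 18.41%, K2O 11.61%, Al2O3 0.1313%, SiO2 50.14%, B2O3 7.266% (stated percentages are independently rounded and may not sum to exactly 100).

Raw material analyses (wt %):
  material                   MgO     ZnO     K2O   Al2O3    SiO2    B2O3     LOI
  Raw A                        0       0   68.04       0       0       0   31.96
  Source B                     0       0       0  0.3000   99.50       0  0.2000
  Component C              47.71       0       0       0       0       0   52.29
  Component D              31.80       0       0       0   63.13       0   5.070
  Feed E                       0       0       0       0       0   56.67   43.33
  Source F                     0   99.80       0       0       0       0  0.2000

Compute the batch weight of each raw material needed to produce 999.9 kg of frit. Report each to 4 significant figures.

Batch per 999.9 kg frit:
  Raw A: 170.6 kg
  Source B: 437.6 kg
  Component C: 191.1 kg
  Component D: 104.4 kg
  Feed E: 128.2 kg
  Source F: 184.5 kg
Total batch = 1216 kg; LOI loss = 216.5 kg; yield = 82.20%

Working values are displayed (rounded to 4 significant digits) in the printout; every computation holds exact precision in all steps. A single rounding produces every reported figure. The derived quantities, which include LOI, net glass mass, six oxide percentages, the totals, the yield, are computed in full precision, as quoted within problem or answer, from the batch weights on 999.9 kg of glass.
Oxide mass targets, per 999.9 kg frit:
  MgO: 12.44% × 999.9 = 124.4 kg
  ZnO: 18.41% × 999.9 = 184.1 kg
  K2O: 11.61% × 999.9 = 116.1 kg
  Al2O3: 0.1313% × 999.9 = 1.313 kg
  SiO2: 50.14% × 999.9 = 501.3 kg
  B2O3: 7.266% × 999.9 = 72.65 kg
Verifying the oxide balance from the weights as reported, against the basis in use (oxide sums agree with the targets inside rounding margins):
  MgO: 191.1·0.4771 + 104.4·0.3180 = 124.4 kg (target 124.4 kg)
  ZnO: 184.5·0.9980 = 184.1 kg (target 184.1 kg)
  K2O: 170.6·0.6804 = 116.1 kg (target 116.1 kg)
  Al2O3: 437.6·0.003000 = 1.313 kg (target 1.313 kg)
  SiO2: 437.6·0.9950 + 104.4·0.6313 = 501.3 kg (target 501.3 kg)
  B2O3: 128.2·0.5667 = 72.65 kg (target 72.65 kg)
Mass balance on the glass: batch total minus LOI = 999.9 kg (targets for the oxides total 999.9 kg; basis as stated: 999.9 kg — differing by rounding only).
Whole-batch sum: Σ batch = 1216 kg; LOI loss = Σ batch·LOI = 216.5 kg; as yield: glass ÷ batch → 82.20%.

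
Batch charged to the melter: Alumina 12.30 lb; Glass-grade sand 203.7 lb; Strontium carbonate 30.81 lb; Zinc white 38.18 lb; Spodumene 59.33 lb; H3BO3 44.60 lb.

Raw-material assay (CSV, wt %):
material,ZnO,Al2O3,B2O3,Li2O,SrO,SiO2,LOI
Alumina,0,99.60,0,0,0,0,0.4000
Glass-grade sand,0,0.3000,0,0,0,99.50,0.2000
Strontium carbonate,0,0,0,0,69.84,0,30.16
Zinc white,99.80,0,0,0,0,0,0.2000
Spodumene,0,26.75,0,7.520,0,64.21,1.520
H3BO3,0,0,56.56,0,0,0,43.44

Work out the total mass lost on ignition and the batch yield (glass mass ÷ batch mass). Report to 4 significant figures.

Values along the way are printed, rounded to four significant digits, in the printout. All internal work maintains exact precision at every stage — every reported number sees exactly one rounding; all derived quantities (the yield, the six compositions, ignition loss, glass mass, the totals) are carried from the weighed amounts per 358.8 lb of glass in exact precision, exactly as shown in either problem or answer.
Per-material ignition loss:
  Alumina: 12.30 × 0.004000 = 0.04920 lb
  Glass-grade sand: 203.7 × 0.002000 = 0.4074 lb
  Strontium carbonate: 30.81 × 0.3016 = 9.292 lb
  Zinc white: 38.18 × 0.002000 = 0.07636 lb
  Spodumene: 59.33 × 0.01520 = 0.9018 lb
  H3BO3: 44.60 × 0.4344 = 19.37 lb
Total LOI = 30.10 lb
Glass = batch − LOI = 388.9 − 30.10 = 358.8 lb

LOI loss = 30.10 lb; glass = 358.8 lb; yield = 92.26%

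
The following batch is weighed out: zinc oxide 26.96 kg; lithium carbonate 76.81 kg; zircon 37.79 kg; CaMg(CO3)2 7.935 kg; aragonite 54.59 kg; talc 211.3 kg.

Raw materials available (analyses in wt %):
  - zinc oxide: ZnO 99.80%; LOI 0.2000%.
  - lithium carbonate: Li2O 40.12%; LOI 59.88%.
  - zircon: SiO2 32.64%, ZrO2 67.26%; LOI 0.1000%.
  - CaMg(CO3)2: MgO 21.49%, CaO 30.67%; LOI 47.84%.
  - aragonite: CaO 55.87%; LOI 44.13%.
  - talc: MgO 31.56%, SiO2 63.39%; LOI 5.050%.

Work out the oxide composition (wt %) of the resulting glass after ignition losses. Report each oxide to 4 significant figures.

Full float precision is carried from start to finish; mid-chain values appear rounded to four significant digits alongside each step. Every reported result is rounded exactly once; the derived quantities, which include net glass mass, the totals, six oxide percentages, yield, LOI, are rebuilt at full precision, as they appear in problem or answer, starting from the weights per 330.7 kg of glass.
Delivered oxide masses:
  MgO: 7.935·0.2149 + 211.3·0.3156 = 68.39 kg
  SiO2: 37.79·0.3264 + 211.3·0.6339 = 146.3 kg
  CaO: 7.935·0.3067 + 54.59·0.5587 = 32.93 kg
  ZrO2: 37.79·0.6726 = 25.42 kg
  ZnO: 26.96·0.9980 = 26.91 kg
  Li2O: 76.81·0.4012 = 30.82 kg
LOI: 26.96·0.002000 + 76.81·0.5988 + 37.79·0.001000 + 7.935·0.4784 + 54.59·0.4413 + 211.3·0.05050 = 84.64 kg
The glass mass, total less LOI, = 415.4 − 84.64 = 330.7 kg (matching Σ of the oxides)
percent share: oxide ÷ glass, ×100

Glass mass = 330.7 kg (batch 415.4 − LOI 84.64).
Composition: MgO 20.68%, SiO2 44.23%, CaO 9.957%, ZrO2 7.685%, ZnO 8.135%, Li2O 9.317%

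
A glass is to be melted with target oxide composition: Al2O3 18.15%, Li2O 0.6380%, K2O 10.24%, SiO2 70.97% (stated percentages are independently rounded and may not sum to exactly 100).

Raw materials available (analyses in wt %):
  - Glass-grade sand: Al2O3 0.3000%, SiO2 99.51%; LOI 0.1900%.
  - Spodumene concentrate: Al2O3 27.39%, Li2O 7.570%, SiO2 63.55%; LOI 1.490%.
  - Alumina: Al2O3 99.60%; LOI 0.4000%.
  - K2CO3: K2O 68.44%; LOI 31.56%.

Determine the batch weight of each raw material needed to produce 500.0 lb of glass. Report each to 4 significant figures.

Batch per 500.0 lb glass:
  Glass-grade sand: 329.7 lb
  Spodumene concentrate: 42.14 lb
  Alumina: 78.53 lb
  K2CO3: 74.81 lb
Total batch = 525.2 lb; LOI loss = 25.18 lb; yield = 95.21%

All internal work carries full float precision from first step to last — values along the way are shown rounded to four significant figures in the working — every reported figure is rounded a single time; all derived quantities (four oxide percentages, the yield, totals, net glass mass, LOI) are recomputed in exact precision from the weighed amounts for 500.0 lb of glass as set out in the problem or answer text.
Per-oxide target masses for 500.0 lb glass:
  Al2O3: 18.15% × 500.0 = 90.75 lb
  Li2O: 0.6380% × 500.0 = 3.190 lb
  K2O: 10.24% × 500.0 = 51.20 lb
  SiO2: 70.97% × 500.0 = 354.8 lb
Balance tally, oxide-wise, applying the batch weights above, on the stated basis (summed amounts equal target values exact up to rounding of places):
  Al2O3: 329.7·0.003000 + 42.14·0.2739 + 78.53·0.9960 = 90.75 lb (target 90.75 lb)
  Li2O: 42.14·0.07570 = 3.190 lb (target 3.190 lb)
  K2O: 74.81·0.6844 = 51.20 lb (target 51.20 lb)
  SiO2: 329.7·0.9951 + 42.14·0.6355 = 354.9 lb (target 354.8 lb)
Auditing the glass mass value: total batch − LOI = 500.0 lb (oxide target masses add up to 500.0 lb; stated basis 500.0 lb — differing by rounding only).
Summing the batch: Σ batch = 525.2 lb; ignition loss, Σ(batch × LOI) = 25.18 lb; glass ÷ batch gives a yield of 95.21%.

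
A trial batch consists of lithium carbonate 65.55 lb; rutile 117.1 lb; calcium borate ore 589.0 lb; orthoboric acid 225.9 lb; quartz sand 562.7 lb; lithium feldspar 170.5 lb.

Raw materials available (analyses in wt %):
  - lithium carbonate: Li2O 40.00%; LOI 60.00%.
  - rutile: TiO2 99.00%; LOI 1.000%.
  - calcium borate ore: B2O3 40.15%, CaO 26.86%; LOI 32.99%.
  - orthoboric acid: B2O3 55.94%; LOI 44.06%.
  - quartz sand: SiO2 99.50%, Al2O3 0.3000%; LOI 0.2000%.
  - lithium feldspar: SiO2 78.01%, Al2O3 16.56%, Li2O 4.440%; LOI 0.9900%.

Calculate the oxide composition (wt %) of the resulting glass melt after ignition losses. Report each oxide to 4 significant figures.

Full precision is kept in every operation. Values along the way are shown with 4-significant-figure rounding as written. Each reported result includes exactly one rounding. Derived quantities (ignition loss, totals, net glass mass, the yield, six oxide percentages) are recomputed in full float precision from the batch weights at 1394 lb of glass, as given in the problem or answer text.
Oxide-by-oxide delivered mass:
  SiO2: 562.7·0.9950 + 170.5·0.7801 = 692.9 lb
  Al2O3: 562.7·0.003000 + 170.5·0.1656 = 29.92 lb
  B2O3: 589.0·0.4015 + 225.9·0.5594 = 362.9 lb
  CaO: 589.0·0.2686 = 158.2 lb
  TiO2: 117.1·0.9900 = 115.9 lb
  Li2O: 65.55·0.4000 + 170.5·0.04440 = 33.79 lb
LOI: 65.55·0.6000 + 117.1·0.01000 + 589.0·0.3299 + 225.9·0.4406 + 562.7·0.002000 + 170.5·0.009900 = 337.2 lb
Glass = total batch minus LOI = 1731 − 337.2 = 1394 lb (= Σ oxide masses)
each oxide over glass, ×100, is wt %

Glass mass = 1394 lb (batch 1731 − LOI 337.2).
Composition: SiO2 49.72%, Al2O3 2.147%, B2O3 26.04%, CaO 11.35%, TiO2 8.319%, Li2O 2.425%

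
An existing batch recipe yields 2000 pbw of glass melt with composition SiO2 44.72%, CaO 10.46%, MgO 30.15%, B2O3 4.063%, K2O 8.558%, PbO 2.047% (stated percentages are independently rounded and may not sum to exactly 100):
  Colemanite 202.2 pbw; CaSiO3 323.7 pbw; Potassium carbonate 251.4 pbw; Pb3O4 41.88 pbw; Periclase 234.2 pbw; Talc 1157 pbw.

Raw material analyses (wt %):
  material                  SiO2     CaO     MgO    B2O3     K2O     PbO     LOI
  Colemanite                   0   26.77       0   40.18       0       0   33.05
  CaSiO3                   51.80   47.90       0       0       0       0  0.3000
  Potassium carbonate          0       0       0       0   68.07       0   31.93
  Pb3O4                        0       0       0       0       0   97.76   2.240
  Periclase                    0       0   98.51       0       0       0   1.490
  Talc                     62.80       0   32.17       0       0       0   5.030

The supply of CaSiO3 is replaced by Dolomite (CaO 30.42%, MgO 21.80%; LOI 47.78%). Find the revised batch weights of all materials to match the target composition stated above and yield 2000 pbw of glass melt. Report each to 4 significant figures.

Revised batch per 2000 pbw glass melt:
  Colemanite: 202.2 pbw
  Dolomite: 509.7 pbw
  Potassium carbonate: 251.4 pbw
  Pb3O4: 41.88 pbw
  Periclase: 34.22 pbw
  Talc: 1424 pbw
Total batch = 2463 pbw; LOI loss = 463.7 pbw

Working values are printed (rounded to four significant digits) within the worked lines. All arithmetic maintains full precision at every stage. A single rounding produces each reported result. Derived quantities are carried from the weighed amounts on 2000 pbw of glass in full float precision (the yield, LOI, six oxide percentages, the totals, glass mass) precisely as stated by the problem or the answer.
Oxide-by-oxide targets in 2000 pbw glass melt:
  SiO2: 44.72% × 2000 = 894.4 pbw
  CaO: 10.46% × 2000 = 209.2 pbw
  MgO: 30.15% × 2000 = 603.0 pbw
  B2O3: 4.063% × 2000 = 81.26 pbw
  K2O: 8.558% × 2000 = 171.2 pbw
  PbO: 2.047% × 2000 = 40.94 pbw
Per-oxide balance check with the batch weights as given, relative to the basis at hand (target by target, the sums agree modulo rounding of the values):
  SiO2: 1424·0.6280 = 894.3 pbw (target 894.4 pbw)
  CaO: 202.2·0.2677 + 509.7·0.3042 = 209.2 pbw (target 209.2 pbw)
  MgO: 509.7·0.2180 + 34.22·0.9851 + 1424·0.3217 = 602.9 pbw (target 603.0 pbw)
  B2O3: 202.2·0.4018 = 81.24 pbw (target 81.26 pbw)
  K2O: 251.4·0.6807 = 171.1 pbw (target 171.2 pbw)
  PbO: 41.88·0.9776 = 40.94 pbw (target 40.94 pbw)
Glass mass check: batch Σ − ignition loss = 2000 pbw (oxide target masses add up to 2000 pbw; versus the stated basis of 2000 pbw — a pure rounding effect).
Batch total: Σ batch = 2463 pbw; ignition loss, Σ(batch × LOI) = 463.7 pbw; the yield ratio, glass ÷ batch: 81.18%.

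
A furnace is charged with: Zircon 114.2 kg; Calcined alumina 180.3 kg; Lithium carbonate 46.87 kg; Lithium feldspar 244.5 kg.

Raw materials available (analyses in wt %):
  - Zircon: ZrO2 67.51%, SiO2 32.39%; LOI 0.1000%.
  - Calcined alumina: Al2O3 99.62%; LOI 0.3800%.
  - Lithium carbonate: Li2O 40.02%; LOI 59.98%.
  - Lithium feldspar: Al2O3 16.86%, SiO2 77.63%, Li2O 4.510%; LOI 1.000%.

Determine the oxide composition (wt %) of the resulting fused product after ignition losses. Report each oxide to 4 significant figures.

Values along the way are shown rounded to 4 significant digits in the working. All arithmetic runs at full precision through every step. Exactly one rounding lands on every reported figure. All derived quantities (four oxide percentages, net glass mass, yield, the totals, ignition loss) are rebuilt at exact precision starting from the weights for 554.5 kg of glass precisely as stated by the problem or the answer.
Per-oxide mass from batch:
  ZrO2: 114.2·0.6751 = 77.10 kg
  Al2O3: 180.3·0.9962 + 244.5·0.1686 = 220.8 kg
  SiO2: 114.2·0.3239 + 244.5·0.7763 = 226.8 kg
  Li2O: 46.87·0.4002 + 244.5·0.04510 = 29.78 kg
LOI: 114.2·0.001000 + 180.3·0.003800 + 46.87·0.5998 + 244.5·0.01000 = 31.36 kg
batch − LOI leaves glass = 585.9 − 31.36 = 554.5 kg (the oxide masses sum to this)
wt % = 100 × oxide mass / glass mass

Glass mass = 554.5 kg (batch 585.9 − LOI 31.36).
Composition: ZrO2 13.90%, Al2O3 39.83%, SiO2 40.90%, Li2O 5.371%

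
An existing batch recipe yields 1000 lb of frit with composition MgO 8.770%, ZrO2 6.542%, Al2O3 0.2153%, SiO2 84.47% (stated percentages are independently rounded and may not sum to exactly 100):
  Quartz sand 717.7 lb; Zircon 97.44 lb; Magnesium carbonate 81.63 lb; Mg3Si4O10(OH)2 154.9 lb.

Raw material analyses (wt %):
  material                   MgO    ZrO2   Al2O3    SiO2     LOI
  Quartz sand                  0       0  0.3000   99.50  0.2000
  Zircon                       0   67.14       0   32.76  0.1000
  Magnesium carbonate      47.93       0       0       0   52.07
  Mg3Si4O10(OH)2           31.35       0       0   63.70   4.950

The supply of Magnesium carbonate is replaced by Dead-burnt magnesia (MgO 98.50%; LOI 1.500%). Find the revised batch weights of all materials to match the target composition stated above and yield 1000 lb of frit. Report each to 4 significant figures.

Intermediates are shown rounded to four significant digits on the page. The working math holds full precision from start to finish. A single rounding completes every reported number; derived quantities (totals, the four compositions, net glass mass, LOI, the yield) are carried using the weight values for 1000 lb of glass at full precision as quoted within the problem or answer text.
Oxide-by-oxide targets in 1000 lb frit:
  MgO: 8.770% × 1000 = 87.70 lb
  ZrO2: 6.542% × 1000 = 65.42 lb
  Al2O3: 0.2153% × 1000 = 2.153 lb
  SiO2: 84.47% × 1000 = 844.7 lb
Verifying the oxide balance applying the batch weights above, for the quoted basis mass (sum by sum, the targets are met once rounding is allowed for):
  MgO: 39.72·0.9850 + 154.9·0.3135 = 87.69 lb (target 87.70 lb)
  ZrO2: 97.44·0.6714 = 65.42 lb (target 65.42 lb)
  Al2O3: 717.7·0.003000 = 2.153 lb (target 2.153 lb)
  SiO2: 717.7·0.9950 + 97.44·0.3276 + 154.9·0.6370 = 844.7 lb (target 844.7 lb)
Glass mass check: the batch minus its LOI: 1000 lb (summing oxide targets gives 1000 lb; with the basis standing at 1000 lb — gaps are rounding artifacts).
Batch grand total — Σ batch = 1010 lb; Σ batch·LOI gives LOI loss = 9.796 lb; yield: glass divided by total = 99.03%.

Revised batch per 1000 lb frit:
  Quartz sand: 717.7 lb
  Zircon: 97.44 lb
  Dead-burnt magnesia: 39.72 lb
  Mg3Si4O10(OH)2: 154.9 lb
Total batch = 1010 lb; LOI loss = 9.796 lb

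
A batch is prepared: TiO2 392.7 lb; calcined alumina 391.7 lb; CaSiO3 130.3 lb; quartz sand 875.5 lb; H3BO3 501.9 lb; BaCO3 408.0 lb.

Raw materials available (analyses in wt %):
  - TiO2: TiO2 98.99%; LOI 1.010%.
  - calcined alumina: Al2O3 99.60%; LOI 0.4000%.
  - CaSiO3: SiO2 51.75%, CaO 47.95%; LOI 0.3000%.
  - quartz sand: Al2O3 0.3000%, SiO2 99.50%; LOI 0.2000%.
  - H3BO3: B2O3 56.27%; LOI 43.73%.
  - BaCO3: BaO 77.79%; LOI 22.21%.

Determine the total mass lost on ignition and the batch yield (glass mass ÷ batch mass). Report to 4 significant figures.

LOI loss = 317.8 lb; glass = 2382 lb; yield = 88.23%

Mid-chain values are printed, rounded to 4 significant figures, as written — every computation keeps full float precision all the way through; each reported number receives exactly one rounding — all derived quantities (yield, LOI, totals, glass mass, six oxide percentages) are rebuilt at full float precision using the weight values at 2382 lb of glass, as quoted within the problem or answer text.
LOI of each material in turn:
  TiO2: 392.7 × 0.01010 = 3.966 lb
  calcined alumina: 391.7 × 0.004000 = 1.567 lb
  CaSiO3: 130.3 × 0.003000 = 0.3909 lb
  quartz sand: 875.5 × 0.002000 = 1.751 lb
  H3BO3: 501.9 × 0.4373 = 219.5 lb
  BaCO3: 408.0 × 0.2221 = 90.62 lb
Total LOI = 317.8 lb
Glass = batch − LOI = 2700 − 317.8 = 2382 lb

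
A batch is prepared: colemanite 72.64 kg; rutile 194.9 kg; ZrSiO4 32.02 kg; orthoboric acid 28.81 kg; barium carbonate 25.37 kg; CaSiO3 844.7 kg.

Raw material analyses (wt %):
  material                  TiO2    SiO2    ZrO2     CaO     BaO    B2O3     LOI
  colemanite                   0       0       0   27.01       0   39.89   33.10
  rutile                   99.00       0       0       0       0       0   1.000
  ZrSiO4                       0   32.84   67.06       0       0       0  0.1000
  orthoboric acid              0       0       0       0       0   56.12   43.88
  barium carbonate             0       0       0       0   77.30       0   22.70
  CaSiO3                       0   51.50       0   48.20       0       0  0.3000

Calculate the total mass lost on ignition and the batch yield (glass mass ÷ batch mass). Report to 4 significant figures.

In-progress results are shown (rounded to four significant figures) on the page — the whole derivation maintains exact precision at every stage. Each reported value is rounded once only — all derived quantities (LOI, glass mass, totals, yield, the six compositions) are rebuilt at full float precision using the weight values on 1151 kg of glass, precisely as stated by the problem or answer text.
Each material's LOI contribution:
  colemanite: 72.64 × 0.3310 = 24.04 kg
  rutile: 194.9 × 0.01000 = 1.949 kg
  ZrSiO4: 32.02 × 0.001000 = 0.03202 kg
  orthoboric acid: 28.81 × 0.4388 = 12.64 kg
  barium carbonate: 25.37 × 0.2270 = 5.759 kg
  CaSiO3: 844.7 × 0.003000 = 2.534 kg
Total LOI = 46.96 kg
Glass = batch − LOI = 1198 − 46.96 = 1151 kg

LOI loss = 46.96 kg; glass = 1151 kg; yield = 96.08%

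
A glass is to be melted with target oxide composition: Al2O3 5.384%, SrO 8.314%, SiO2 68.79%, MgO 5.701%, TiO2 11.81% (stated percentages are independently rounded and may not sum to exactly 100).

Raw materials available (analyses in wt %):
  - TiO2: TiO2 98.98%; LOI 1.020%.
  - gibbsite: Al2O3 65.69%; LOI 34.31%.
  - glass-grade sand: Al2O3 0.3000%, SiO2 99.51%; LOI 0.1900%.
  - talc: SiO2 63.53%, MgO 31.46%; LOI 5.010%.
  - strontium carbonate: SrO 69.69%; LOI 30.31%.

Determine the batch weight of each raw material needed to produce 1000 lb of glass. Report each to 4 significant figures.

Rounding to four significant digits applies to each in-between result as displayed. The whole derivation holds full float precision all the way through — exactly one rounding lands on every reported number — the derived quantities are carried at full precision (LOI, the totals, five oxide percentages, yield, glass mass) using the weight values per 1000 lb of glass, exactly as shown in the problem or the answer.
Per-oxide target masses for 1000 lb glass:
  Al2O3: 5.384% × 1000 = 53.84 lb
  SrO: 8.314% × 1000 = 83.14 lb
  SiO2: 68.79% × 1000 = 687.9 lb
  MgO: 5.701% × 1000 = 57.01 lb
  TiO2: 11.81% × 1000 = 118.1 lb
Balance tally, oxide-wise, per the reported batch figures, per the basis as stated (summed amounts equal target values given rounding of the digits):
  Al2O3: 79.33·0.6569 + 575.6·0.003000 = 53.84 lb (target 53.84 lb)
  SrO: 119.3·0.6969 = 83.14 lb (target 83.14 lb)
  SiO2: 575.6·0.9951 + 181.2·0.6353 = 687.9 lb (target 687.9 lb)
  MgO: 181.2·0.3146 = 57.01 lb (target 57.01 lb)
  TiO2: 119.3·0.9898 = 118.1 lb (target 118.1 lb)
Glass-mass sanity pass: total batch − LOI = 1000 lb (summing oxide targets gives 1000 lb; with the basis standing at 1000 lb — rounding explains the deltas).
Summing the batch: Σ batch = 1075 lb; the LOI term Σ batch·LOI equals 74.77 lb; yield, glass over the total, = 93.04%.

Batch per 1000 lb glass:
  TiO2: 119.3 lb
  gibbsite: 79.33 lb
  glass-grade sand: 575.6 lb
  talc: 181.2 lb
  strontium carbonate: 119.3 lb
Total batch = 1075 lb; LOI loss = 74.77 lb; yield = 93.04%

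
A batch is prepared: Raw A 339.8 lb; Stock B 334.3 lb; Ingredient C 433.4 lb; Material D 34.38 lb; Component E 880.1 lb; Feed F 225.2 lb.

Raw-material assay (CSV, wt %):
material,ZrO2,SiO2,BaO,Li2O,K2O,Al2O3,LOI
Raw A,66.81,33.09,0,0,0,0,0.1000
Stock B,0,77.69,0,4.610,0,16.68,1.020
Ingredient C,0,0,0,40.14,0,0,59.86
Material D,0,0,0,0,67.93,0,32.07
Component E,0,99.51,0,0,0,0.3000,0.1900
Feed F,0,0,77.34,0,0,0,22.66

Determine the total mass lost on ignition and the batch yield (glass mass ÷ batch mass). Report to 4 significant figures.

Mid-chain values are printed (rounded to 4 significant digits) between the steps; the working math maintains full float precision through every step. Each reported figure sees exactly one rounding; derived quantities (LOI, six oxide percentages, net glass mass, the totals, yield) are carried using the weight values per 1920 lb of glass in full float precision exactly as printed in the problem or the answer.
Per-material ignition loss:
  Raw A: 339.8 × 0.001000 = 0.3398 lb
  Stock B: 334.3 × 0.01020 = 3.410 lb
  Ingredient C: 433.4 × 0.5986 = 259.4 lb
  Material D: 34.38 × 0.3207 = 11.03 lb
  Component E: 880.1 × 0.001900 = 1.672 lb
  Feed F: 225.2 × 0.2266 = 51.03 lb
Total LOI = 326.9 lb
Glass = batch − LOI = 2247 − 326.9 = 1920 lb

LOI loss = 326.9 lb; glass = 1920 lb; yield = 85.45%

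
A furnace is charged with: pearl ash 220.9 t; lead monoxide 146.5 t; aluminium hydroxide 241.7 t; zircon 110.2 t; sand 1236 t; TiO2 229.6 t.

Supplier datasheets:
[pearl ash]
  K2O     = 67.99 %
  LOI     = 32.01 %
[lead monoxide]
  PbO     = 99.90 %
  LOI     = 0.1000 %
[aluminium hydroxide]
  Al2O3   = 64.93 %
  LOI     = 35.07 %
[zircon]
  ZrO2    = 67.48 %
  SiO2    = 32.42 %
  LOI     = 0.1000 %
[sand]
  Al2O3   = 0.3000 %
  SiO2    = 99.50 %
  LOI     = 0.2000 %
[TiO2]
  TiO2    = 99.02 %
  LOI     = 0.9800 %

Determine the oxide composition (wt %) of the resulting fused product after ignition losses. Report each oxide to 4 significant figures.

Values along the way are displayed rounded off to 4 significant figures alongside each step — all arithmetic holds full precision throughout; each reported number takes exactly one rounding; the derived quantities, which include LOI, glass mass, the yield, totals, six oxide percentages, are carried at full float precision, exactly as printed in the problem or answer text, starting from the weights for 2024 t of glass.
Delivered oxide masses:
  PbO: 146.5·0.9990 = 146.4 t
  Al2O3: 241.7·0.6493 + 1236·0.003000 = 160.6 t
  K2O: 220.9·0.6799 = 150.2 t
  TiO2: 229.6·0.9902 = 227.3 t
  ZrO2: 110.2·0.6748 = 74.36 t
  SiO2: 110.2·0.3242 + 1236·0.9950 = 1266 t
LOI: 220.9·0.3201 + 146.5·0.001000 + 241.7·0.3507 + 110.2·0.001000 + 1236·0.002000 + 229.6·0.009800 = 160.5 t
Glass mass = batch − LOI = 2185 − 160.5 = 2024 t (= the summed oxide contributions)
each oxide over glass, ×100, is wt %

Glass mass = 2024 t (batch 2185 − LOI 160.5).
Composition: PbO 7.229%, Al2O3 7.935%, K2O 7.419%, TiO2 11.23%, ZrO2 3.673%, SiO2 62.51%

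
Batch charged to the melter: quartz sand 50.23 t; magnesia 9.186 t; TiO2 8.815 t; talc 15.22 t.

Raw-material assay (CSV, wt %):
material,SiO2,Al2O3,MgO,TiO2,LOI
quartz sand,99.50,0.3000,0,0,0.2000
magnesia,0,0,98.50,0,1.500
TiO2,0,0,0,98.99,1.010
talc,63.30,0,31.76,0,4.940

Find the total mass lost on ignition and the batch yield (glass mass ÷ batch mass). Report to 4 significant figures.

LOI loss = 1.079 t; glass = 82.37 t; yield = 98.71%

The whole derivation maintains full precision from first step to last — the intermediate values are printed, rounded to 4 significant figures, on the page — every reported number receives exactly one rounding — derived quantities, which include glass mass, the totals, the yield, the four compositions, ignition loss, are re-derived in full float precision, exactly as shown in the problem or the answer, from the weighed amounts for 82.37 t of glass.
Per-material ignition loss:
  quartz sand: 50.23 × 0.002000 = 0.1005 t
  magnesia: 9.186 × 0.01500 = 0.1378 t
  TiO2: 8.815 × 0.01010 = 0.08903 t
  talc: 15.22 × 0.04940 = 0.7519 t
Total LOI = 1.079 t
Glass = batch − LOI = 83.45 − 1.079 = 82.37 t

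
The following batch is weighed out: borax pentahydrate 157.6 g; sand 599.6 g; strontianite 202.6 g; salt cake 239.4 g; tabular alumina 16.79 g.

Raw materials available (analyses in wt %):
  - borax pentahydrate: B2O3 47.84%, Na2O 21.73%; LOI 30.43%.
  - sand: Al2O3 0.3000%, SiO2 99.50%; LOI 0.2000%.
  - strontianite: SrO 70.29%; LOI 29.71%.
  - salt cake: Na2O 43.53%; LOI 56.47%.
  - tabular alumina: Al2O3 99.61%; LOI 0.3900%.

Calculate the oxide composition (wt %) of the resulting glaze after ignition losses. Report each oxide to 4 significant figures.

Glass mass = 971.4 g (batch 1216 − LOI 244.6).
Composition: B2O3 7.762%, SrO 14.66%, Al2O3 1.907%, SiO2 61.42%, Na2O 14.25%

Mid-chain values appear, with 4-significant-digit rounding, within the worked lines; all arithmetic holds full float precision through the solve — each reported figure undergoes a single rounding; the derived quantities are recomputed using the weight values per 971.4 g of glass in full float precision (glass mass, LOI, five oxide percentages, the totals, the yield) as set out in the problem or answer text.
Oxide masses out of the charge:
  B2O3: 157.6·0.4784 = 75.40 g
  SrO: 202.6·0.7029 = 142.4 g
  Al2O3: 599.6·0.003000 + 16.79·0.9961 = 18.52 g
  SiO2: 599.6·0.9950 = 596.6 g
  Na2O: 157.6·0.2173 + 239.4·0.4353 = 138.5 g
LOI: 157.6·0.3043 + 599.6·0.002000 + 202.6·0.2971 + 239.4·0.5647 + 16.79·0.003900 = 244.6 g
Glass mass = batch − LOI = 1216 − 244.6 = 971.4 g (consistent with Σ oxide mass)
each wt % is 100 × oxide ÷ glass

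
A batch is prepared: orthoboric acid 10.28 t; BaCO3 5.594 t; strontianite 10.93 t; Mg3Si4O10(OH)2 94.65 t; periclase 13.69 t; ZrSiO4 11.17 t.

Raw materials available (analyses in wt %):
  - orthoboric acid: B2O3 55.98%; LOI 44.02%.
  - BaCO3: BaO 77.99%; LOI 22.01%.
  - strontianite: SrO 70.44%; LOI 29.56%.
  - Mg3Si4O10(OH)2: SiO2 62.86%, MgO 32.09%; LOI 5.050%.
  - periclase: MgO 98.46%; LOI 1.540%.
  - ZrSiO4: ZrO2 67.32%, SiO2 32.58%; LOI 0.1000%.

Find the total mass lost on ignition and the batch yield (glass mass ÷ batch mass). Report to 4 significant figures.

Each numeric step keeps full precision at each step; intermediates are printed, with 4-significant-figure rounding, within the worked lines. A single rounding produces each reported value; derived quantities (yield, net glass mass, the totals, six oxide percentages, LOI) are recomputed at full precision starting from the weights on 132.3 t of glass exactly as shown in question or answer.
Loss on ignition, line by line:
  orthoboric acid: 10.28 × 0.4402 = 4.525 t
  BaCO3: 5.594 × 0.2201 = 1.231 t
  strontianite: 10.93 × 0.2956 = 3.231 t
  Mg3Si4O10(OH)2: 94.65 × 0.05050 = 4.780 t
  periclase: 13.69 × 0.01540 = 0.2108 t
  ZrSiO4: 11.17 × 0.001000 = 0.01117 t
Total LOI = 13.99 t
Glass = batch − LOI = 146.3 − 13.99 = 132.3 t

LOI loss = 13.99 t; glass = 132.3 t; yield = 90.44%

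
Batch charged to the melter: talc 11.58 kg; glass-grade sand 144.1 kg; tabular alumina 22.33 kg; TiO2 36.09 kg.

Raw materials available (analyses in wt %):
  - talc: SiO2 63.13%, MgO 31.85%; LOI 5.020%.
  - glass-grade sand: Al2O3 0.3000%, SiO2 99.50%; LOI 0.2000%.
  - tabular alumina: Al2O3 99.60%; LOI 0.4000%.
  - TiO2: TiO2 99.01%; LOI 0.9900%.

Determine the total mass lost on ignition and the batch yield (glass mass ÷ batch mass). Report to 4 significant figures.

LOI loss = 1.316 kg; glass = 212.8 kg; yield = 99.39%

Values along the way are shown (rounded to four significant figures) at each printed step. All arithmetic maintains full float precision at each step — a single rounding yields every reported value; all derived quantities, which include the four compositions, the yield, totals, net glass mass, ignition loss, are recomputed in full float precision, as quoted within the question or the answer, starting from the weights per 212.8 kg of glass.
Loss on ignition, line by line:
  talc: 11.58 × 0.05020 = 0.5813 kg
  glass-grade sand: 144.1 × 0.002000 = 0.2882 kg
  tabular alumina: 22.33 × 0.004000 = 0.08932 kg
  TiO2: 36.09 × 0.009900 = 0.3573 kg
Total LOI = 1.316 kg
Glass = batch − LOI = 214.1 − 1.316 = 212.8 kg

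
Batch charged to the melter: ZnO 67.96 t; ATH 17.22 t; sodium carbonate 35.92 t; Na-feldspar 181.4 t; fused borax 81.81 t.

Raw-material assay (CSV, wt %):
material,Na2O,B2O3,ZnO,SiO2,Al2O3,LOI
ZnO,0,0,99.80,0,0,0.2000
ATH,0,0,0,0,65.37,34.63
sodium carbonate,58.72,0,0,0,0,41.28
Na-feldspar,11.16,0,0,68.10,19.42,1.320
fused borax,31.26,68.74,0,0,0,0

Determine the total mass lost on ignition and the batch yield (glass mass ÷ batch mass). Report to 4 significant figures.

Rounding to four significant figures governs each working value as printed — each numeric step runs at exact precision at all times. Exactly one rounding is applied to each reported result — the derived quantities, which include the totals, LOI, five oxide percentages, yield, net glass mass, are re-derived in exact precision, as set out in the problem or the answer, starting from the weights on 361.0 t of glass.
Each material's LOI contribution:
  ZnO: 67.96 × 0.002000 = 0.1359 t
  ATH: 17.22 × 0.3463 = 5.963 t
  sodium carbonate: 35.92 × 0.4128 = 14.83 t
  Na-feldspar: 181.4 × 0.01320 = 2.394 t
  fused borax: 81.81 × 0 = 0 t
Total LOI = 23.32 t
Glass = batch − LOI = 384.3 − 23.32 = 361.0 t

LOI loss = 23.32 t; glass = 361.0 t; yield = 93.93%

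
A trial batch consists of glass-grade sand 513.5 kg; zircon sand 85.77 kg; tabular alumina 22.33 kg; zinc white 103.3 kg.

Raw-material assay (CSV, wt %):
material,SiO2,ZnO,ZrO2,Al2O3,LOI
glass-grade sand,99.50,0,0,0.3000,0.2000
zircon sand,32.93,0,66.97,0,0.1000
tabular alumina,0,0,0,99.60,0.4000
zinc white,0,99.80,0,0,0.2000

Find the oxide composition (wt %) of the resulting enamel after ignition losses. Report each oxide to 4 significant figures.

Working values appear with 4-significant-digit rounding at each printed step; full precision is kept through every step. Each reported value takes exactly one rounding. The derived quantities are computed at full precision (the totals, the yield, LOI, four oxide percentages, glass mass) from the weighed amounts on 723.5 kg of glass, precisely as stated by the problem or the answer.
Mass of each oxide from the mix:
  SiO2: 513.5·0.9950 + 85.77·0.3293 = 539.2 kg
  ZnO: 103.3·0.9980 = 103.1 kg
  ZrO2: 85.77·0.6697 = 57.44 kg
  Al2O3: 513.5·0.003000 + 22.33·0.9960 = 23.78 kg
LOI: 513.5·0.002000 + 85.77·0.001000 + 22.33·0.004000 + 103.3·0.002000 = 1.409 kg
The glass mass, total less LOI, = 724.9 − 1.409 = 723.5 kg (= the summed oxide contributions)
oxide / glass × 100 gives the wt %

Glass mass = 723.5 kg (batch 724.9 − LOI 1.409).
Composition: SiO2 74.52%, ZnO 14.25%, ZrO2 7.939%, Al2O3 3.287%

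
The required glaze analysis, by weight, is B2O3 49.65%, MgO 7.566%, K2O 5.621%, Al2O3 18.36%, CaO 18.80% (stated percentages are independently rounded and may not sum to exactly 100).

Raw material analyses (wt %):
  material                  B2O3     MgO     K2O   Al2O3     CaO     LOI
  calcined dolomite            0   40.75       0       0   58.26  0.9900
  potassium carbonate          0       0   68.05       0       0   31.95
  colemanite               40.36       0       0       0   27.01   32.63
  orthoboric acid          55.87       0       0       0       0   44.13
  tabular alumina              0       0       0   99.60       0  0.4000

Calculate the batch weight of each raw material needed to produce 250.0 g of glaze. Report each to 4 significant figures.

Each numeric step runs at full precision from first step to last; intermediates appear (rounded to 4 significant figures) at each printed step; every reported figure is rounded once only; the derived quantities, which include totals, glass mass, ignition loss, yield, five oxide percentages, are rebuilt in full float precision, as written in either problem or answer, starting from the weights for 250.0 g of glass.
Target masses of each oxide per 250.0 g glaze:
  B2O3: 49.65% × 250.0 = 124.1 g
  MgO: 7.566% × 250.0 = 18.92 g
  K2O: 5.621% × 250.0 = 14.05 g
  Al2O3: 18.36% × 250.0 = 45.90 g
  CaO: 18.80% × 250.0 = 47.00 g
Per-oxide balance check working from each reported weight, relative to the basis at hand (sums match the target masses once rounding is allowed for):
  B2O3: 73.89·0.4036 + 168.8·0.5587 = 124.1 g (target 124.1 g)
  MgO: 46.42·0.4075 = 18.92 g (target 18.92 g)
  K2O: 20.65·0.6805 = 14.05 g (target 14.05 g)
  Al2O3: 46.08·0.9960 = 45.90 g (target 45.90 g)
  CaO: 46.42·0.5826 + 73.89·0.2701 = 47.00 g (target 47.00 g)
Glass-mass bookkeeping: total batch − LOI = 250.0 g (the targets, summed, come to 250.0 g; stated basis 250.0 g — any gap is answer rounding).
Batch grand total — Σ batch = 355.8 g; LOI removed, Σ of batch·LOI: 105.8 g; yield, glass over the total, = 70.26%.

Batch per 250.0 g glaze:
  calcined dolomite: 46.42 g
  potassium carbonate: 20.65 g
  colemanite: 73.89 g
  orthoboric acid: 168.8 g
  tabular alumina: 46.08 g
Total batch = 355.8 g; LOI loss = 105.8 g; yield = 70.26%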